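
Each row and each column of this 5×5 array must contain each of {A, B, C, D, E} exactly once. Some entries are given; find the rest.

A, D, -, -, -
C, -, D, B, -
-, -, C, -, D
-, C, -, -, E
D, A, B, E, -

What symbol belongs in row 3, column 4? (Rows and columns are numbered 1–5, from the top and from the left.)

(r1,c3) = E
(r1,c4) = C
(r1,c5) = B
(r2,c2) = E
(r2,c5) = A
(r3,c2) = B
(r3,c4) = A

A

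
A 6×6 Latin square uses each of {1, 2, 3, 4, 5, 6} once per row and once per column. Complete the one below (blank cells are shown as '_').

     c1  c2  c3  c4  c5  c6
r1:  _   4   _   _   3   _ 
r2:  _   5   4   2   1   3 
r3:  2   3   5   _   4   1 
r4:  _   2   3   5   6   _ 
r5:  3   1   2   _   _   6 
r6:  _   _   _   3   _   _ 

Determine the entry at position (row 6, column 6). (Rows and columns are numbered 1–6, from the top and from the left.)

5

(r2,c1) = 6
(r3,c4) = 6
(r4,c6) = 4
(r5,c4) = 4
(r5,c5) = 5
(r6,c2) = 6
(r6,c3) = 1
(r6,c5) = 2
(r6,c6) = 5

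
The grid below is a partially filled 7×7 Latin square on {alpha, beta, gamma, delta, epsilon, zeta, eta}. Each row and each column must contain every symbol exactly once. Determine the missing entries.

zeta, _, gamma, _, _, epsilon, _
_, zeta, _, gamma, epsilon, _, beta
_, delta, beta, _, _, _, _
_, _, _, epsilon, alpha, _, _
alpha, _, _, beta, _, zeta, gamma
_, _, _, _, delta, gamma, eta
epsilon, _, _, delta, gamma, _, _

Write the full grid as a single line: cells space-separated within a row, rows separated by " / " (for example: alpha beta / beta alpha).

zeta eta gamma alpha beta epsilon delta / eta zeta alpha gamma epsilon delta beta / gamma delta beta eta zeta alpha epsilon / delta gamma eta epsilon alpha beta zeta / alpha epsilon delta beta eta zeta gamma / beta alpha epsilon zeta delta gamma eta / epsilon beta zeta delta gamma eta alpha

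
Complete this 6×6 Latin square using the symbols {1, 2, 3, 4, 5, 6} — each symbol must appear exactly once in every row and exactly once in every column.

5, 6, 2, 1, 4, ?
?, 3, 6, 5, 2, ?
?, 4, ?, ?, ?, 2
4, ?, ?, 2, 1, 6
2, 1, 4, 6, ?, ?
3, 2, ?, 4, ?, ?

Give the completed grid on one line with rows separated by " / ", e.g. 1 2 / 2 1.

5 6 2 1 4 3 / 1 3 6 5 2 4 / 6 4 1 3 5 2 / 4 5 3 2 1 6 / 2 1 4 6 3 5 / 3 2 5 4 6 1

(r1,c6) = 3
(r2,c1) = 1
(r2,c6) = 4
(r3,c1) = 6
(r3,c4) = 3
(r3,c5) = 5
(r4,c2) = 5
(r4,c3) = 3
(r5,c5) = 3
(r5,c6) = 5
(r6,c5) = 6
(r6,c6) = 1
(r3,c3) = 1
(r6,c3) = 5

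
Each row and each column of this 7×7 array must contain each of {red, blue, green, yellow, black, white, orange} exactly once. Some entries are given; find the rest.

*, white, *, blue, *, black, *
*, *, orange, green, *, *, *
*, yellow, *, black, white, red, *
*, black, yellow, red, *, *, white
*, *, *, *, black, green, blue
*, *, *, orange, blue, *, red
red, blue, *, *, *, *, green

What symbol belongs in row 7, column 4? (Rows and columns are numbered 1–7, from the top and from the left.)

Cell (r2,c2): row 2 has {green,orange}; column 2 has {blue,yellow,black,white} → red.
Cell (r2,c5): row 2 has {red,green,orange}; column 5 has {blue,black,white} → yellow.
Cell (r2,c7): row 2 has {red,green,yellow,orange}; column 7 has {red,blue,green,white} → black.
Cell (r3,c7): row 3 has {red,yellow,black,white}; column 7 has {red,blue,green,black,white} → orange.
Cell (r5,c2): row 5 has {blue,green,black}; column 2 has {red,blue,yellow,black,white} → orange.
Cell (r6,c2): row 6 has {red,blue,orange}; column 2 has {red,blue,yellow,black,white,orange} → green.
Cell (r7,c5): row 7 has {red,blue,green}; column 5 has {blue,yellow,black,white} → orange.
Cell (r1,c7): row 1 has {blue,black,white}; column 7 has {red,blue,green,black,white,orange} → yellow.
Cell (r4,c5): row 4 has {red,yellow,black,white}; column 5 has {blue,yellow,black,white,orange} → green.
Cell (r1,c5): row 1 has {blue,yellow,black,white}; column 5 has {blue,green,yellow,black,white,orange} → red.
Cell (r1,c3): row 1 has {red,blue,yellow,black,white}; column 3 has {yellow,orange} → green.
Cell (r3,c3): row 3 has {red,yellow,black,white,orange}; column 3 has {green,yellow,orange} → blue.
Cell (r1,c1): row 1 has {red,blue,green,yellow,black,white}; column 1 has {red} → orange.
Cell (r3,c1): row 3 has {red,blue,yellow,black,white,orange}; column 1 has {red,orange} → green.
Cell (r4,c1): row 4 has {red,green,yellow,black,white}; column 1 has {red,green,orange} → blue.
Cell (r4,c6): row 4 has {red,blue,green,yellow,black,white}; column 6 has {red,green,black} → orange.
Cell (r2,c1): row 2 has {red,green,yellow,black,orange}; column 1 has {red,blue,green,orange} → white.
Cell (r2,c6): row 2 has {red,green,yellow,black,white,orange}; column 6 has {red,green,black,orange} → blue.
Cell (r5,c1): row 5 has {blue,green,black,orange}; column 1 has {red,blue,green,white,orange} → yellow.
Cell (r5,c4): row 5 has {blue,green,yellow,black,orange}; column 4 has {red,blue,green,black,orange} → white.
Cell (r6,c1): row 6 has {red,blue,green,orange}; column 1 has {red,blue,green,yellow,white,orange} → black.
Cell (r6,c3): row 6 has {red,blue,green,black,orange}; column 3 has {blue,green,yellow,orange} → white.
Cell (r6,c6): row 6 has {red,blue,green,black,white,orange}; column 6 has {red,blue,green,black,orange} → yellow.
Cell (r7,c3): row 7 has {red,blue,green,orange}; column 3 has {blue,green,yellow,white,orange} → black.
Cell (r7,c4): row 7 has {red,blue,green,black,orange}; column 4 has {red,blue,green,black,white,orange} → yellow.

yellow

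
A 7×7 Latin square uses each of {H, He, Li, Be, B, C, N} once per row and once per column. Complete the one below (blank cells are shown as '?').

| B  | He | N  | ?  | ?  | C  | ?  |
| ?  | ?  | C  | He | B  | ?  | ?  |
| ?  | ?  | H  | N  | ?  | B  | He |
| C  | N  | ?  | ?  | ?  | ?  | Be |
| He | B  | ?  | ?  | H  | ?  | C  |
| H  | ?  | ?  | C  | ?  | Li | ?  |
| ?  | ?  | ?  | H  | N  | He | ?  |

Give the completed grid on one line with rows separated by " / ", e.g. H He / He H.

B He N Li Be C H / N H C He B Be Li / Be Li H N C B He / C N He B Li H Be / He B Li Be H N C / H Be B C He Li N / Li C Be H N He B

(r4,c6) = H
(r6,c2) = Be
(r6,c5) = He
(r4,c5) = Li
(r6,c3) = B
(r6,c7) = N
(r1,c5) = Be
(r3,c5) = C
(r4,c3) = He
(r4,c4) = B
(r1,c4) = Li
(r1,c7) = H
(r2,c7) = Li
(r3,c2) = Li
(r5,c4) = Be
(r5,c6) = N
(r7,c2) = C
(r7,c7) = B
(r2,c2) = H
(r2,c6) = Be
(r3,c1) = Be
(r5,c3) = Li
(r7,c1) = Li
(r7,c3) = Be
(r2,c1) = N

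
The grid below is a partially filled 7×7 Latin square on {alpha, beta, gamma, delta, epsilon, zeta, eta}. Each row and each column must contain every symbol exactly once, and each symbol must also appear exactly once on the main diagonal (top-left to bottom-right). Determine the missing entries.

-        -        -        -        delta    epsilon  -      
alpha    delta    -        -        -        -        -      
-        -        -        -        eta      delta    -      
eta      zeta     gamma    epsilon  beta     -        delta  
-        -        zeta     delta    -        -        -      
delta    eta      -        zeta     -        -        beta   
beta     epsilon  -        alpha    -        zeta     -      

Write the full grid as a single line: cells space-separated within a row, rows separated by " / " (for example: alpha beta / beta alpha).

zeta gamma eta beta delta epsilon alpha / alpha delta epsilon eta zeta beta gamma / epsilon alpha beta gamma eta delta zeta / eta zeta gamma epsilon beta alpha delta / gamma beta zeta delta alpha eta epsilon / delta eta alpha zeta epsilon gamma beta / beta epsilon delta alpha gamma zeta eta

(r4,c6) = alpha
(r6,c6) = gamma
(r7,c5) = gamma
(r7,c7) = eta
(r1,c1) = zeta
(r5,c5) = alpha
(r6,c5) = epsilon
(r7,c3) = delta
(r2,c5) = zeta
(r3,c3) = beta
(r3,c4) = gamma
(r6,c3) = alpha
(r1,c3) = eta
(r1,c4) = beta
(r2,c3) = epsilon
(r2,c4) = eta
(r2,c6) = beta
(r2,c7) = gamma
(r3,c1) = epsilon
(r3,c2) = alpha
(r3,c7) = zeta
(r5,c1) = gamma
(r5,c2) = beta
(r5,c6) = eta
(r5,c7) = epsilon
(r1,c2) = gamma
(r1,c7) = alpha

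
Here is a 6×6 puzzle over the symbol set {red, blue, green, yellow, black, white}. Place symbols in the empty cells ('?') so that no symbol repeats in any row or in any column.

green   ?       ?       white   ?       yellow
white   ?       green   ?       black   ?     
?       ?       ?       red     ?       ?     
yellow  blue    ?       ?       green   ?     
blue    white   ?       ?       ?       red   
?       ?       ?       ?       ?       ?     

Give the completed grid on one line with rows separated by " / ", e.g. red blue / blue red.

green black blue white red yellow / white red green yellow black blue / black yellow white red blue green / yellow blue red black green white / blue white black green yellow red / red green yellow blue white black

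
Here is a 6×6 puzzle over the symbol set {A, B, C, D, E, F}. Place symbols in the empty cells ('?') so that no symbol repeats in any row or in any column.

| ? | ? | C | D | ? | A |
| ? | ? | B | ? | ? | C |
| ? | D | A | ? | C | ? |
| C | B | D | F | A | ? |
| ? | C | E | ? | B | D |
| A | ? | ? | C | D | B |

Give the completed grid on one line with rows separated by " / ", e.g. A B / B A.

B F C D E A / D A B E F C / E D A B C F / C B D F A E / F C E A B D / A E F C D B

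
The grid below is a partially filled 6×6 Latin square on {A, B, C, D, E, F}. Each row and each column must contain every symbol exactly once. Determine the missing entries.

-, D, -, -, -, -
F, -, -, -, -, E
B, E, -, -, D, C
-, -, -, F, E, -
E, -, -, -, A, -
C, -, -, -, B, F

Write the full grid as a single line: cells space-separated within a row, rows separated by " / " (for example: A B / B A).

A D E C F B / F B A D C E / B E F A D C / D C B F E A / E F C B A D / C A D E B F

(r1,c1): row 1 has {D}; column 1 has {B,C,E,F}, so it must be A.
(r1,c6): row 1 has {A,D}; column 6 has {C,E,F}, so it must be B.
(r2,c5): row 2 has {E,F}; column 5 has {A,B,D,E}, so it must be C.
(r3,c4): row 3 has {B,C,D,E}; column 4 has {F}, so it must be A.
(r4,c1): row 4 has {E,F}; column 1 has {A,B,C,E,F}, so it must be D.
(r4,c6): row 4 has {D,E,F}; column 6 has {B,C,E,F}, so it must be A.
(r5,c6): row 5 has {A,E}; column 6 has {A,B,C,E,F}, so it must be D.
(r6,c2): row 6 has {B,C,F}; column 2 has {D,E}, so it must be A.
(r1,c5): row 1 has {A,B,D}; column 5 has {A,B,C,D,E}, so it must be F.
(r2,c2): row 2 has {C,E,F}; column 2 has {A,D,E}, so it must be B.
(r2,c4): row 2 has {B,C,E,F}; column 4 has {A,F}, so it must be D.
(r3,c3): row 3 has {A,B,C,D,E}; column 3 is empty so far, so it must be F.
(r4,c2): row 4 has {A,D,E,F}; column 2 has {A,B,D,E}, so it must be C.
(r4,c3): row 4 has {A,C,D,E,F}; column 3 has {F}, so it must be B.
(r5,c2): row 5 has {A,D,E}; column 2 has {A,B,C,D,E}, so it must be F.
(r5,c3): row 5 has {A,D,E,F}; column 3 has {B,F}, so it must be C.
(r5,c4): row 5 has {A,C,D,E,F}; column 4 has {A,D,F}, so it must be B.
(r6,c4): row 6 has {A,B,C,F}; column 4 has {A,B,D,F}, so it must be E.
(r1,c3): row 1 has {A,B,D,F}; column 3 has {B,C,F}, so it must be E.
(r1,c4): row 1 has {A,B,D,E,F}; column 4 has {A,B,D,E,F}, so it must be C.
(r2,c3): row 2 has {B,C,D,E,F}; column 3 has {B,C,E,F}, so it must be A.
(r6,c3): row 6 has {A,B,C,E,F}; column 3 has {A,B,C,E,F}, so it must be D.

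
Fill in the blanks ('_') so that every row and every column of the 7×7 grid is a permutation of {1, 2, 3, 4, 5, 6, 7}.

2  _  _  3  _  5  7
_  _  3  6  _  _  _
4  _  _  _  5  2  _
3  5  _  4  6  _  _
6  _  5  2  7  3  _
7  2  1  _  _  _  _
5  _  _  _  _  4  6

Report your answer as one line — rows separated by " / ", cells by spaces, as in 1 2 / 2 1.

2 6 4 3 1 5 7 / 1 4 3 6 2 7 5 / 4 3 6 7 5 2 1 / 3 5 7 4 6 1 2 / 6 1 5 2 7 3 4 / 7 2 1 5 4 6 3 / 5 7 2 1 3 4 6

(r2,c1) = 1
(r2,c6) = 7
(r4,c6) = 1
(r4,c7) = 2
(r6,c4) = 5
(r6,c6) = 6
(r2,c2) = 4
(r2,c5) = 2
(r2,c7) = 5
(r4,c3) = 7
(r5,c2) = 1
(r5,c7) = 4
(r6,c7) = 3
(r7,c3) = 2
(r1,c2) = 6
(r1,c3) = 4
(r1,c5) = 1
(r3,c3) = 6
(r3,c7) = 1
(r6,c5) = 4
(r7,c5) = 3
(r3,c4) = 7
(r7,c2) = 7
(r7,c4) = 1
(r3,c2) = 3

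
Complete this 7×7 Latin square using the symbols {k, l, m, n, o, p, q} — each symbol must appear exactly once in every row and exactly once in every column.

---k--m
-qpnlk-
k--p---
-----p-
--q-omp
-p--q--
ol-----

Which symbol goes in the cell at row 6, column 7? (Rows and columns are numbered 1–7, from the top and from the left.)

(r2,c1) = m
(r2,c7) = o
(r5,c4) = l
(r5,c1) = n
(r5,c2) = k
(r6,c1) = l
(r4,c1) = q
(r1,c1) = p
(r1,c5) = n
(r3,c5) = m
(r4,c5) = k
(r7,c5) = p
(r1,c2) = o
(r1,c3) = l
(r1,c6) = q
(r3,c2) = n
(r3,c3) = o
(r3,c6) = l
(r3,c7) = q
(r4,c2) = m
(r4,c3) = n
(r4,c4) = o
(r4,c7) = l
(r6,c4) = m
(r7,c4) = q
(r7,c6) = n
(r7,c7) = k
(r6,c3) = k
(r6,c6) = o
(r6,c7) = n

n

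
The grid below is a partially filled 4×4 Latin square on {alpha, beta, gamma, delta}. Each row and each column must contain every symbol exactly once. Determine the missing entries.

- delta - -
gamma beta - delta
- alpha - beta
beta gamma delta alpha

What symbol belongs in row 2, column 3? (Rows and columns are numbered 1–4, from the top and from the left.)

alpha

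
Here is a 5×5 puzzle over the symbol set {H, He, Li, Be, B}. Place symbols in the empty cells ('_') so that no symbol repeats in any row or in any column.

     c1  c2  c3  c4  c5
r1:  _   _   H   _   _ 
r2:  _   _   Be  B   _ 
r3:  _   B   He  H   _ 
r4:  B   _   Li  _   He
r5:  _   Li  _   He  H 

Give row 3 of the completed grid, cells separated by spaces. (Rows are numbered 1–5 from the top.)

Li B He H Be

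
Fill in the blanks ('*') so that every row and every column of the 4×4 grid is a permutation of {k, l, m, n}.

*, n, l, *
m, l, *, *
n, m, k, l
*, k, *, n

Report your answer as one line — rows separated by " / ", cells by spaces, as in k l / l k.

k n l m / m l n k / n m k l / l k m n

(r1,c1): row 1 has {l,n}; column 1 has {m,n}, so it must be k.
(r1,c4): row 1 has {k,l,n}; column 4 has {l,n}, so it must be m.
(r2,c3): row 2 has {l,m}; column 3 has {k,l}, so it must be n.
(r2,c4): row 2 has {l,m,n}; column 4 has {l,m,n}, so it must be k.
(r4,c1): row 4 has {k,n}; column 1 has {k,m,n}, so it must be l.
(r4,c3): row 4 has {k,l,n}; column 3 has {k,l,n}, so it must be m.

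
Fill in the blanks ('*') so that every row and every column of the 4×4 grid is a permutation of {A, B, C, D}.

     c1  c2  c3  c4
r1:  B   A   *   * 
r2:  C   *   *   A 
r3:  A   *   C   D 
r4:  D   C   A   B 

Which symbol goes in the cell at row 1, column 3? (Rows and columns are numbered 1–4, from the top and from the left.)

D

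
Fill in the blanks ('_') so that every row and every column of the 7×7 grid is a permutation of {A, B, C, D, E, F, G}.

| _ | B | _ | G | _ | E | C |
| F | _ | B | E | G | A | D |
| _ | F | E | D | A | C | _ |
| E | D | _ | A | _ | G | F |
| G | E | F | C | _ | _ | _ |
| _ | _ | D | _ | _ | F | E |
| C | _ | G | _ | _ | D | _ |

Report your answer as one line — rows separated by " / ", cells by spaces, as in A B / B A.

(r1,c3) = A
(r2,c2) = C
(r3,c1) = B
(r3,c7) = G
(r4,c3) = C
(r4,c5) = B
(r5,c5) = D
(r5,c6) = B
(r5,c7) = A
(r6,c1) = A
(r6,c2) = G
(r6,c4) = B
(r6,c5) = C
(r7,c2) = A
(r7,c4) = F
(r7,c5) = E
(r7,c7) = B
(r1,c1) = D
(r1,c5) = F

D B A G F E C / F C B E G A D / B F E D A C G / E D C A B G F / G E F C D B A / A G D B C F E / C A G F E D B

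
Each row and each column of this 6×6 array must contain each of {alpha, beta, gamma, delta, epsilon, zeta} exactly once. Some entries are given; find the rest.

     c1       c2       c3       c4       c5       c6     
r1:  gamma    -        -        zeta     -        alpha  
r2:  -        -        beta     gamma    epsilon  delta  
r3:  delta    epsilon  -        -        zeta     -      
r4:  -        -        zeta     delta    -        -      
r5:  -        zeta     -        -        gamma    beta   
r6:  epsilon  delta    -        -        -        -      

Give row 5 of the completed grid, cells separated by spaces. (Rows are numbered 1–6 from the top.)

(r1,c2) = beta
(r1,c5) = delta
(r2,c2) = alpha
(r3,c6) = gamma
(r4,c2) = gamma
(r4,c6) = epsilon
(r5,c1) = alpha
(r5,c4) = epsilon
(r6,c6) = zeta
(r1,c3) = epsilon
(r2,c1) = zeta
(r3,c3) = alpha
(r3,c4) = beta
(r4,c1) = beta
(r4,c5) = alpha
(r5,c3) = delta

alpha zeta delta epsilon gamma beta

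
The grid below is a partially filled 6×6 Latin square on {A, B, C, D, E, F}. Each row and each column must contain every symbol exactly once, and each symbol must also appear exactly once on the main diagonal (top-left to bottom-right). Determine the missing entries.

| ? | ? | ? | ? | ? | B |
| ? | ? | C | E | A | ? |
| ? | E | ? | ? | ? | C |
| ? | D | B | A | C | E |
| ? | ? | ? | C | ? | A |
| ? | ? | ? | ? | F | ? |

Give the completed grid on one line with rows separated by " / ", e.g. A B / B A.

C A E F D B / D B C E A F / A E F D B C / F D B A C E / B F D C E A / E C A B F D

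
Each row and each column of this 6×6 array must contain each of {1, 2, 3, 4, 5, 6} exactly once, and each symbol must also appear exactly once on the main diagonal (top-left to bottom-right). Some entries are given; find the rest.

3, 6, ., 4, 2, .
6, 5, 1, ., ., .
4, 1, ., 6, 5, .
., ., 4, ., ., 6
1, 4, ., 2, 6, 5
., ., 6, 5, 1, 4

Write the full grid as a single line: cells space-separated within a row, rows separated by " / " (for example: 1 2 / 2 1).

At row 1, column 3: row 1 has {2,3,4,6}; column 3 has {1,4,6}; that leaves 5.
At row 1, column 6: row 1 has {2,3,4,5,6}; column 6 has {4,5,6}; that leaves 1.
At row 2, column 4: row 2 has {1,5,6}; column 4 has {2,4,5,6}; that leaves 3.
At row 2, column 5: row 2 has {1,3,5,6}; column 5 has {1,2,5,6}; that leaves 4.
At row 2, column 6: row 2 has {1,3,4,5,6}; column 6 has {1,4,5,6}; that leaves 2.
At row 3, column 3: row 3 has {1,4,5,6}; column 3 has {1,4,5,6}; the diagonal has {3,4,5,6}; that leaves 2.
At row 3, column 6: row 3 has {1,2,4,5,6}; column 6 has {1,2,4,5,6}; that leaves 3.
At row 4, column 4: row 4 has {4,6}; column 4 has {2,3,4,5,6}; the diagonal has {2,3,4,5,6}; that leaves 1.
At row 4, column 5: row 4 has {1,4,6}; column 5 has {1,2,4,5,6}; that leaves 3.
At row 5, column 3: row 5 has {1,2,4,5,6}; column 3 has {1,2,4,5,6}; that leaves 3.
At row 6, column 1: row 6 has {1,4,5,6}; column 1 has {1,3,4,6}; that leaves 2.
At row 6, column 2: row 6 has {1,2,4,5,6}; column 2 has {1,4,5,6}; that leaves 3.
At row 4, column 1: row 4 has {1,3,4,6}; column 1 has {1,2,3,4,6}; that leaves 5.
At row 4, column 2: row 4 has {1,3,4,5,6}; column 2 has {1,3,4,5,6}; that leaves 2.

3 6 5 4 2 1 / 6 5 1 3 4 2 / 4 1 2 6 5 3 / 5 2 4 1 3 6 / 1 4 3 2 6 5 / 2 3 6 5 1 4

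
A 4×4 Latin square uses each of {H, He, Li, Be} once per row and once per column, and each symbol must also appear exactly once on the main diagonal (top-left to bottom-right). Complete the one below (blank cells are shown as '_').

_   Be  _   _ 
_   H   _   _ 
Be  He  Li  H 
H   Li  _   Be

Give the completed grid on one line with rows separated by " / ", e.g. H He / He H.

He Be H Li / Li H Be He / Be He Li H / H Li He Be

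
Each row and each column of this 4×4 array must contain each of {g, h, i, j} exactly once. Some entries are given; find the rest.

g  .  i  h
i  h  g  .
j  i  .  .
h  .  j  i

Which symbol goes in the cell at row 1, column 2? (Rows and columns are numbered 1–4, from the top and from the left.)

j

At row 1, column 2: row 1 has {g,h,i}; column 2 has {h,i}; that leaves j.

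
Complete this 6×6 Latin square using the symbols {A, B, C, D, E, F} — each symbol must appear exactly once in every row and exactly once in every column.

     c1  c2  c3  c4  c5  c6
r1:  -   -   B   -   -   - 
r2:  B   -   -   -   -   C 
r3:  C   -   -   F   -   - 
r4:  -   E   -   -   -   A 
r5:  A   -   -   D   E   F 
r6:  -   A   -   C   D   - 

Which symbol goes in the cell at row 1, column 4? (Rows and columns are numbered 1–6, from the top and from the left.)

row 4 has {A,E}; column 4 has {C,D,F} — only B is left for (r4,c4).
row 5 has {A,D,E,F}; column 3 has {B} — only C is left for (r5,c3).
row 5 has {A,C,D,E,F}; column 2 has {A,E} — only B is left for (r5,c2).
row 3 has {C,F}; column 2 has {A,B,E} — only D is left for (r3,c2).
row 2 has {B,C}; column 2 has {A,B,D,E} — only F is left for (r2,c2).
row 2 has {B,C,F}; column 5 has {D,E} — only A is left for (r2,c5).
row 3 has {C,D,F}; column 5 has {A,D,E} — only B is left for (r3,c5).
row 3 has {B,C,D,F}; column 6 has {A,C,F} — only E is left for (r3,c6).
row 6 has {A,C,D}; column 6 has {A,C,E,F} — only B is left for (r6,c6).
row 1 has {B}; column 2 has {A,B,D,E,F} — only C is left for (r1,c2).
row 1 has {B,C}; column 5 has {A,B,D,E} — only F is left for (r1,c5).
row 1 has {B,C,F}; column 6 has {A,B,C,E,F} — only D is left for (r1,c6).
row 2 has {A,B,C,F}; column 4 has {B,C,D,F} — only E is left for (r2,c4).
row 3 has {B,C,D,E,F}; column 3 has {B,C} — only A is left for (r3,c3).
row 4 has {A,B,E}; column 5 has {A,B,D,E,F} — only C is left for (r4,c5).
row 1 has {B,C,D,F}; column 1 has {A,B,C} — only E is left for (r1,c1).
row 1 has {B,C,D,E,F}; column 4 has {B,C,D,E,F} — only A is left for (r1,c4).

A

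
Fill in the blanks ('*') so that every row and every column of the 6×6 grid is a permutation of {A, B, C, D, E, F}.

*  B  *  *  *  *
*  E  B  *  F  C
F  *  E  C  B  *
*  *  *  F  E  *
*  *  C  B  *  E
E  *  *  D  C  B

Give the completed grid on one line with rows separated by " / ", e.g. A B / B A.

(r2,c4) = A
(r1,c4) = E
(r2,c1) = D
(r5,c1) = A
(r5,c5) = D
(r1,c1) = C
(r1,c5) = A
(r4,c1) = B
(r5,c2) = F
(r6,c2) = A
(r6,c3) = F
(r1,c3) = D
(r1,c6) = F
(r3,c2) = D
(r3,c6) = A
(r4,c2) = C
(r4,c3) = A
(r4,c6) = D

C B D E A F / D E B A F C / F D E C B A / B C A F E D / A F C B D E / E A F D C B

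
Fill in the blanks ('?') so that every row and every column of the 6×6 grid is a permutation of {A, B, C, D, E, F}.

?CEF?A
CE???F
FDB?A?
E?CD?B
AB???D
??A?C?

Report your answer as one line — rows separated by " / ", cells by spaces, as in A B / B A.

B C E F D A / C E D A B F / F D B E A C / E A C D F B / A B F C E D / D F A B C E

(r2,c3) = D
(r2,c5) = B
(r4,c5) = F
(r5,c3) = F
(r5,c5) = E
(r6,c2) = F
(r6,c6) = E
(r1,c5) = D
(r2,c4) = A
(r3,c6) = C
(r4,c2) = A
(r5,c4) = C
(r6,c4) = B
(r1,c1) = B
(r3,c4) = E
(r6,c1) = D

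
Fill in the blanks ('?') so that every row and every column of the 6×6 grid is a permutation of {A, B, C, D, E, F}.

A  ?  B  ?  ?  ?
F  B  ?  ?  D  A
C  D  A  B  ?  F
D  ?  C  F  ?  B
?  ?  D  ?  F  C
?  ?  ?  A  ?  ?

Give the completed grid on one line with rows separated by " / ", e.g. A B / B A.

A F B D C E / F B E C D A / C D A B E F / D E C F A B / B A D E F C / E C F A B D

(r2,c3) = E
(r2,c4) = C
(r3,c5) = E
(r4,c5) = A
(r5,c4) = E
(r6,c3) = F
(r1,c4) = D
(r1,c5) = C
(r1,c6) = E
(r4,c2) = E
(r5,c1) = B
(r5,c2) = A
(r6,c1) = E
(r6,c2) = C
(r6,c5) = B
(r6,c6) = D
(r1,c2) = F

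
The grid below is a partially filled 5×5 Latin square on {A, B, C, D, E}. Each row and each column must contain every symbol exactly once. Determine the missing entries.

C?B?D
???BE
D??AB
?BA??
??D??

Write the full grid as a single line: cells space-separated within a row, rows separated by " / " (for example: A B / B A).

C A B E D / A D C B E / D C E A B / E B A D C / B E D C A

Cell (r1,c4): row 1 has {B,C,D}; column 4 has {A,B} → E.
Cell (r2,c1): row 2 has {B,E}; column 1 has {C,D} → A.
Cell (r2,c3): row 2 has {A,B,E}; column 3 has {A,B,D} → C.
Cell (r3,c3): row 3 has {A,B,D}; column 3 has {A,B,C,D} → E.
Cell (r4,c1): row 4 has {A,B}; column 1 has {A,C,D} → E.
Cell (r4,c5): row 4 has {A,B,E}; column 5 has {B,D,E} → C.
Cell (r5,c1): row 5 has {D}; column 1 has {A,C,D,E} → B.
Cell (r5,c4): row 5 has {B,D}; column 4 has {A,B,E} → C.
Cell (r5,c5): row 5 has {B,C,D}; column 5 has {B,C,D,E} → A.
Cell (r1,c2): row 1 has {B,C,D,E}; column 2 has {B} → A.
Cell (r2,c2): row 2 has {A,B,C,E}; column 2 has {A,B} → D.
Cell (r3,c2): row 3 has {A,B,D,E}; column 2 has {A,B,D} → C.
Cell (r4,c4): row 4 has {A,B,C,E}; column 4 has {A,B,C,E} → D.
Cell (r5,c2): row 5 has {A,B,C,D}; column 2 has {A,B,C,D} → E.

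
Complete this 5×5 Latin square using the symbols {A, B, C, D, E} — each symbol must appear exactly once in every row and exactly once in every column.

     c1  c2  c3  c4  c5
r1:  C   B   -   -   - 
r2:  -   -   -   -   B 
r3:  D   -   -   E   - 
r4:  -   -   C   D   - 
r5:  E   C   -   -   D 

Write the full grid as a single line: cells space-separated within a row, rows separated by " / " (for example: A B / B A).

C B D A E / A D E C B / D A B E C / B E C D A / E C A B D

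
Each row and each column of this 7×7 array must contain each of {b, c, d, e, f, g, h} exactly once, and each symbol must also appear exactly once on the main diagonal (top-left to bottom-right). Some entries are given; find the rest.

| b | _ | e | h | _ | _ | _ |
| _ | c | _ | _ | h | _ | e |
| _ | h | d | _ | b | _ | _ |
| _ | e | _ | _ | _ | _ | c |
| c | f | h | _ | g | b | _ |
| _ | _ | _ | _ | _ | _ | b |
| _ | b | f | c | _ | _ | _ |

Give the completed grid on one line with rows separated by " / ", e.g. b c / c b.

At row 4, column 4: row 4 has {c,e}; column 4 has {c,h}; the diagonal has {b,c,d,g}; that leaves f.
At row 4, column 5: row 4 has {c,e,f}; column 5 has {b,g,h}; that leaves d.
At row 5, column 7: row 5 has {b,c,f,g,h}; column 7 has {b,c,e}; that leaves d.
At row 7, column 5: row 7 has {b,c,f}; column 5 has {b,d,g,h}; that leaves e.
At row 7, column 7: row 7 has {b,c,e,f}; column 7 has {b,c,d,e}; the diagonal has {b,c,d,f,g}; that leaves h.
At row 5, column 4: row 5 has {b,c,d,f,g,h}; column 4 has {c,f,h}; that leaves e.
At row 6, column 6: row 6 has {b}; column 6 has {b}; the diagonal has {b,c,d,f,g,h}; that leaves e.
At row 3, column 4: row 3 has {b,d,h}; column 4 has {c,e,f,h}; that leaves g.
At row 3, column 7: row 3 has {b,d,g,h}; column 7 has {b,c,d,e,h}; that leaves f.
At row 6, column 4: row 6 has {b,e}; column 4 has {c,e,f,g,h}; that leaves d.
At row 1, column 7: row 1 has {b,e,h}; column 7 has {b,c,d,e,f,h}; that leaves g.
At row 2, column 4: row 2 has {c,e,h}; column 4 has {c,d,e,f,g,h}; that leaves b.
At row 3, column 1: row 3 has {b,d,f,g,h}; column 1 has {b,c}; that leaves e.
At row 3, column 6: row 3 has {b,d,e,f,g,h}; column 6 has {b,e}; that leaves c.
At row 6, column 2: row 6 has {b,d,e}; column 2 has {b,c,e,f,h}; that leaves g.
At row 6, column 3: row 6 has {b,d,e,g}; column 3 has {d,e,f,h}; that leaves c.
At row 6, column 5: row 6 has {b,c,d,e,g}; column 5 has {b,d,e,g,h}; that leaves f.
At row 1, column 2: row 1 has {b,e,g,h}; column 2 has {b,c,e,f,g,h}; that leaves d.
At row 1, column 5: row 1 has {b,d,e,g,h}; column 5 has {b,d,e,f,g,h}; that leaves c.
At row 1, column 6: row 1 has {b,c,d,e,g,h}; column 6 has {b,c,e}; that leaves f.
At row 2, column 3: row 2 has {b,c,e,h}; column 3 has {c,d,e,f,h}; that leaves g.
At row 2, column 6: row 2 has {b,c,e,g,h}; column 6 has {b,c,e,f}; that leaves d.
At row 4, column 3: row 4 has {c,d,e,f}; column 3 has {c,d,e,f,g,h}; that leaves b.
At row 6, column 1: row 6 has {b,c,d,e,f,g}; column 1 has {b,c,e}; that leaves h.
At row 7, column 6: row 7 has {b,c,e,f,h}; column 6 has {b,c,d,e,f}; that leaves g.
At row 2, column 1: row 2 has {b,c,d,e,g,h}; column 1 has {b,c,e,h}; that leaves f.
At row 4, column 1: row 4 has {b,c,d,e,f}; column 1 has {b,c,e,f,h}; that leaves g.
At row 4, column 6: row 4 has {b,c,d,e,f,g}; column 6 has {b,c,d,e,f,g}; that leaves h.
At row 7, column 1: row 7 has {b,c,e,f,g,h}; column 1 has {b,c,e,f,g,h}; that leaves d.

b d e h c f g / f c g b h d e / e h d g b c f / g e b f d h c / c f h e g b d / h g c d f e b / d b f c e g h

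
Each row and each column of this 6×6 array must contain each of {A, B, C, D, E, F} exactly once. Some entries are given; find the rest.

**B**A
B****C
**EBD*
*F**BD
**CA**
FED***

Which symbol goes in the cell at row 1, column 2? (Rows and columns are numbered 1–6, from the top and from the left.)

row 3 has {B,D,E}; column 6 has {A,C,D} — only F is left for (r3,c6).
row 4 has {B,D,F}; column 3 has {B,C,D,E} — only A is left for (r4,c3).
row 6 has {D,E,F}; column 4 has {A,B} — only C is left for (r6,c4).
row 6 has {C,D,E,F}; column 5 has {B,D} — only A is left for (r6,c5).
row 6 has {A,C,D,E,F}; column 6 has {A,C,D,F} — only B is left for (r6,c6).
row 2 has {B,C}; column 3 has {A,B,C,D,E} — only F is left for (r2,c3).
row 2 has {B,C,F}; column 5 has {A,B,D} — only E is left for (r2,c5).
row 4 has {A,B,D,F}; column 4 has {A,B,C} — only E is left for (r4,c4).
row 5 has {A,C}; column 5 has {A,B,D,E} — only F is left for (r5,c5).
row 5 has {A,C,F}; column 6 has {A,B,C,D,F} — only E is left for (r5,c6).
row 1 has {A,B}; column 5 has {A,B,D,E,F} — only C is left for (r1,c5).
row 2 has {B,C,E,F}; column 4 has {A,B,C,E} — only D is left for (r2,c4).
row 4 has {A,B,D,E,F}; column 1 has {B,F} — only C is left for (r4,c1).
row 5 has {A,C,E,F}; column 1 has {B,C,F} — only D is left for (r5,c1).
row 5 has {A,C,D,E,F}; column 2 has {E,F} — only B is left for (r5,c2).
row 1 has {A,B,C}; column 1 has {B,C,D,F} — only E is left for (r1,c1).
row 1 has {A,B,C,E}; column 2 has {B,E,F} — only D is left for (r1,c2).

D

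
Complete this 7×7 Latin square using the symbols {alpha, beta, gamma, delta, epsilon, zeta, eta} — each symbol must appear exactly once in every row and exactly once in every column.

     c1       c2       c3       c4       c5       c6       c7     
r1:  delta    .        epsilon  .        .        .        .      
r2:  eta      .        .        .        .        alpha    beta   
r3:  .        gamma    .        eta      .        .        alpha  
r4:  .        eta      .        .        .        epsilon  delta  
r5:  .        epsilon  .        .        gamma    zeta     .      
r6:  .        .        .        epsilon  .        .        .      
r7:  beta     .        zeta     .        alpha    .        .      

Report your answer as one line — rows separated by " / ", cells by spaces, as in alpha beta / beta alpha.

delta beta epsilon alpha eta gamma zeta / eta zeta gamma delta epsilon alpha beta / epsilon gamma beta eta zeta delta alpha / gamma eta alpha zeta beta epsilon delta / alpha epsilon delta beta gamma zeta eta / zeta alpha eta epsilon delta beta gamma / beta delta zeta gamma alpha eta epsilon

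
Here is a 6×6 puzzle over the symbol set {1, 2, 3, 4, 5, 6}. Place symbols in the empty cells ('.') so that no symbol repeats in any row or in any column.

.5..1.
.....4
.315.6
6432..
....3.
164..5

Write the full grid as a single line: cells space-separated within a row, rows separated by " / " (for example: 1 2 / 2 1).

4 5 2 6 1 3 / 3 2 5 1 6 4 / 2 3 1 5 4 6 / 6 4 3 2 5 1 / 5 1 6 4 3 2 / 1 6 4 3 2 5

(r4,c5) = 5
(r4,c6) = 1
(r5,c6) = 2
(r6,c4) = 3
(r6,c5) = 2
(r1,c6) = 3
(r2,c5) = 6
(r3,c5) = 4
(r5,c2) = 1
(r2,c2) = 2
(r2,c3) = 5
(r2,c4) = 1
(r3,c1) = 2
(r5,c3) = 6
(r5,c4) = 4
(r1,c1) = 4
(r1,c3) = 2
(r1,c4) = 6
(r2,c1) = 3
(r5,c1) = 5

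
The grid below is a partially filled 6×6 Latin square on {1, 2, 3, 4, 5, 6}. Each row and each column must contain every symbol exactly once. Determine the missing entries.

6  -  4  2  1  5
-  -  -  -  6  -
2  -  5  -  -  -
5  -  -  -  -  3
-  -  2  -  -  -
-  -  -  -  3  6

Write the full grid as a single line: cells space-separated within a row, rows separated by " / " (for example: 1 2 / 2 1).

6 3 4 2 1 5 / 1 5 3 4 6 2 / 2 6 5 3 4 1 / 5 4 6 1 2 3 / 3 1 2 6 5 4 / 4 2 1 5 3 6

row 1 has {1,2,4,5,6}; column 2 is empty so far — only 3 is left for (r1,c2).
row 3 has {2,5}; column 5 has {1,3,6} — only 4 is left for (r3,c5).
row 3 has {2,4,5}; column 6 has {3,5,6} — only 1 is left for (r3,c6).
row 4 has {3,5}; column 5 has {1,3,4,6} — only 2 is left for (r4,c5).
row 5 has {2}; column 5 has {1,2,3,4,6} — only 5 is left for (r5,c5).
row 5 has {2,5}; column 6 has {1,3,5,6} — only 4 is left for (r5,c6).
row 6 has {3,6}; column 3 has {2,4,5} — only 1 is left for (r6,c3).
row 2 has {6}; column 3 has {1,2,4,5} — only 3 is left for (r2,c3).
row 2 has {3,6}; column 6 has {1,3,4,5,6} — only 2 is left for (r2,c6).
row 3 has {1,2,4,5}; column 2 has {3} — only 6 is left for (r3,c2).
row 3 has {1,2,4,5,6}; column 4 has {2} — only 3 is left for (r3,c4).
row 4 has {2,3,5}; column 3 has {1,2,3,4,5} — only 6 is left for (r4,c3).
row 5 has {2,4,5}; column 2 has {3,6} — only 1 is left for (r5,c2).
row 5 has {1,2,4,5}; column 4 has {2,3} — only 6 is left for (r5,c4).
row 6 has {1,3,6}; column 1 has {2,5,6} — only 4 is left for (r6,c1).
row 6 has {1,3,4,6}; column 4 has {2,3,6} — only 5 is left for (r6,c4).
row 2 has {2,3,6}; column 1 has {2,4,5,6} — only 1 is left for (r2,c1).
row 2 has {1,2,3,6}; column 4 has {2,3,5,6} — only 4 is left for (r2,c4).
row 4 has {2,3,5,6}; column 2 has {1,3,6} — only 4 is left for (r4,c2).
row 4 has {2,3,4,5,6}; column 4 has {2,3,4,5,6} — only 1 is left for (r4,c4).
row 5 has {1,2,4,5,6}; column 1 has {1,2,4,5,6} — only 3 is left for (r5,c1).
row 6 has {1,3,4,5,6}; column 2 has {1,3,4,6} — only 2 is left for (r6,c2).
row 2 has {1,2,3,4,6}; column 2 has {1,2,3,4,6} — only 5 is left for (r2,c2).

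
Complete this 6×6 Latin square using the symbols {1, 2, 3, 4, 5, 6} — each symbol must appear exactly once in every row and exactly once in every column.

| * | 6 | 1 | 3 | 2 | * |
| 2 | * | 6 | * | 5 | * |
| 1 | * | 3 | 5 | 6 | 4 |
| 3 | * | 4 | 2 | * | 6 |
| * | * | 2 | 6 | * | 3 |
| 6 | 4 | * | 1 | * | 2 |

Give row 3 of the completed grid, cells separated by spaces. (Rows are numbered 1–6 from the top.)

(r1,c6) = 5
(r2,c4) = 4
(r2,c6) = 1
(r3,c2) = 2

1 2 3 5 6 4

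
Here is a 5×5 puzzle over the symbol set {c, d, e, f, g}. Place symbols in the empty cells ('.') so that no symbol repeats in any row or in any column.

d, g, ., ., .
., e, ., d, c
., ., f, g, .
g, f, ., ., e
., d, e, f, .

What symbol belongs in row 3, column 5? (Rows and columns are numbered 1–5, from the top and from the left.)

d

(r1,c3) = c
(r1,c4) = e
(r1,c5) = f
(r2,c1) = f
(r2,c3) = g
(r3,c2) = c
(r3,c5) = d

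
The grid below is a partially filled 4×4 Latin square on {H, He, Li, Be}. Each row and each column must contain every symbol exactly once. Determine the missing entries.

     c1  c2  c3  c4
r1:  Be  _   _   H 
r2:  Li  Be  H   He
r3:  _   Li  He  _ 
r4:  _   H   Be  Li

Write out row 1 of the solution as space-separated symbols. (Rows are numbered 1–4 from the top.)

Be He Li H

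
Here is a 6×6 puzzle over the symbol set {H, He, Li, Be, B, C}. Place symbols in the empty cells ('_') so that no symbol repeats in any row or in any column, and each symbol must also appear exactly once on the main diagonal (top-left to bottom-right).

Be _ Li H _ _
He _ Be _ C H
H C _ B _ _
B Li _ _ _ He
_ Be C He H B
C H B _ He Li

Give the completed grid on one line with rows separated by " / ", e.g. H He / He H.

Be He Li H B C / He B Be Li C H / H C He B Li Be / B Li H C Be He / Li Be C He H B / C H B Be He Li

Cell (r1,c5): row 1 has {H,Li,Be}; column 5 has {H,He,C} → B.
Cell (r1,c6): row 1 has {H,Li,Be,B}; column 6 has {H,He,Li,B} → C.
Cell (r2,c2): row 2 has {H,He,Be,C}; column 2 has {H,Li,Be,C}; the diagonal has {H,Li,Be} → B.
Cell (r2,c4): row 2 has {H,He,Be,B,C}; column 4 has {H,He,B} → Li.
Cell (r3,c3): row 3 has {H,B,C}; column 3 has {Li,Be,B,C}; the diagonal has {H,Li,Be,B} → He.
Cell (r3,c6): row 3 has {H,He,B,C}; column 6 has {H,He,Li,B,C} → Be.
Cell (r4,c3): row 4 has {He,Li,B}; column 3 has {He,Li,Be,B,C} → H.
Cell (r4,c4): row 4 has {H,He,Li,B}; column 4 has {H,He,Li,B}; the diagonal has {H,He,Li,Be,B} → C.
Cell (r4,c5): row 4 has {H,He,Li,B,C}; column 5 has {H,He,B,C} → Be.
Cell (r5,c1): row 5 has {H,He,Be,B,C}; column 1 has {H,He,Be,B,C} → Li.
Cell (r6,c4): row 6 has {H,He,Li,B,C}; column 4 has {H,He,Li,B,C} → Be.
Cell (r1,c2): row 1 has {H,Li,Be,B,C}; column 2 has {H,Li,Be,B,C} → He.
Cell (r3,c5): row 3 has {H,He,Be,B,C}; column 5 has {H,He,Be,B,C} → Li.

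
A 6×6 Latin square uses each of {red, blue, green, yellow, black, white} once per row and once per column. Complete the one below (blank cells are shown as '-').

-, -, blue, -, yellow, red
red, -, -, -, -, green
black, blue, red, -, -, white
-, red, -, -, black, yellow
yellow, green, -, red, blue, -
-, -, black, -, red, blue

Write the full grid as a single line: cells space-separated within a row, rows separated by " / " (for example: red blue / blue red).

green white blue black yellow red / red black yellow blue white green / black blue red yellow green white / blue red green white black yellow / yellow green white red blue black / white yellow black green red blue

At row 2, column 5: row 2 has {red,green}; column 5 has {red,blue,yellow,black}; that leaves white.
At row 3, column 5: row 3 has {red,blue,black,white}; column 5 has {red,blue,yellow,black,white}; that leaves green.
At row 5, column 3: row 5 has {red,blue,green,yellow}; column 3 has {red,blue,black}; that leaves white.
At row 5, column 6: row 5 has {red,blue,green,yellow,white}; column 6 has {red,blue,green,yellow,white}; that leaves black.
At row 2, column 3: row 2 has {red,green,white}; column 3 has {red,blue,black,white}; that leaves yellow.
At row 3, column 4: row 3 has {red,blue,green,black,white}; column 4 has {red}; that leaves yellow.
At row 4, column 3: row 4 has {red,yellow,black}; column 3 has {red,blue,yellow,black,white}; that leaves green.
At row 2, column 2: row 2 has {red,green,yellow,white}; column 2 has {red,blue,green}; that leaves black.
At row 2, column 4: row 2 has {red,green,yellow,black,white}; column 4 has {red,yellow}; that leaves blue.
At row 4, column 4: row 4 has {red,green,yellow,black}; column 4 has {red,blue,yellow}; that leaves white.
At row 6, column 4: row 6 has {red,blue,black}; column 4 has {red,blue,yellow,white}; that leaves green.
At row 1, column 2: row 1 has {red,blue,yellow}; column 2 has {red,blue,green,black}; that leaves white.
At row 1, column 4: row 1 has {red,blue,yellow,white}; column 4 has {red,blue,green,yellow,white}; that leaves black.
At row 4, column 1: row 4 has {red,green,yellow,black,white}; column 1 has {red,yellow,black}; that leaves blue.
At row 6, column 1: row 6 has {red,blue,green,black}; column 1 has {red,blue,yellow,black}; that leaves white.
At row 6, column 2: row 6 has {red,blue,green,black,white}; column 2 has {red,blue,green,black,white}; that leaves yellow.
At row 1, column 1: row 1 has {red,blue,yellow,black,white}; column 1 has {red,blue,yellow,black,white}; that leaves green.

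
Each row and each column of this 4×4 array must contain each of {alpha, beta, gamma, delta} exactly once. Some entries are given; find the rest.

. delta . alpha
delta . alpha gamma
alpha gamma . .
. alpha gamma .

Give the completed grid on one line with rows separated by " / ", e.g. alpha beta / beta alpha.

(r1,c3): row 1 has {alpha,delta}; column 3 has {alpha,gamma}, so it must be beta.
(r2,c2): row 2 has {alpha,gamma,delta}; column 2 has {alpha,gamma,delta}, so it must be beta.
(r3,c3): row 3 has {alpha,gamma}; column 3 has {alpha,beta,gamma}, so it must be delta.
(r3,c4): row 3 has {alpha,gamma,delta}; column 4 has {alpha,gamma}, so it must be beta.
(r4,c1): row 4 has {alpha,gamma}; column 1 has {alpha,delta}, so it must be beta.
(r4,c4): row 4 has {alpha,beta,gamma}; column 4 has {alpha,beta,gamma}, so it must be delta.
(r1,c1): row 1 has {alpha,beta,delta}; column 1 has {alpha,beta,delta}, so it must be gamma.

gamma delta beta alpha / delta beta alpha gamma / alpha gamma delta beta / beta alpha gamma delta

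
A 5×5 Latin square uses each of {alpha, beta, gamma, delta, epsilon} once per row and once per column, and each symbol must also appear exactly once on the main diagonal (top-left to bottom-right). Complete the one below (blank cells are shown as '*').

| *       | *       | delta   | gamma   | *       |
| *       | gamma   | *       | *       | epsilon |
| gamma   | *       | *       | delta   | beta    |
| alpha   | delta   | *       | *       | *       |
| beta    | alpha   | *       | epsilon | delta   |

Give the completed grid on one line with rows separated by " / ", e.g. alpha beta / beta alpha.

epsilon beta delta gamma alpha / delta gamma beta alpha epsilon / gamma epsilon alpha delta beta / alpha delta epsilon beta gamma / beta alpha gamma epsilon delta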